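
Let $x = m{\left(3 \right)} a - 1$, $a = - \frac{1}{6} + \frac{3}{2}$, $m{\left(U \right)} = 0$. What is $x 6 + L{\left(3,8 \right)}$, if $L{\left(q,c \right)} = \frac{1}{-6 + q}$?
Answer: $- \frac{19}{3} \approx -6.3333$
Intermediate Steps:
$a = \frac{4}{3}$ ($a = \left(-1\right) \frac{1}{6} + 3 \cdot \frac{1}{2} = - \frac{1}{6} + \frac{3}{2} = \frac{4}{3} \approx 1.3333$)
$x = -1$ ($x = 0 \cdot \frac{4}{3} - 1 = 0 - 1 = -1$)
$x 6 + L{\left(3,8 \right)} = \left(-1\right) 6 + \frac{1}{-6 + 3} = -6 + \frac{1}{-3} = -6 - \frac{1}{3} = - \frac{19}{3}$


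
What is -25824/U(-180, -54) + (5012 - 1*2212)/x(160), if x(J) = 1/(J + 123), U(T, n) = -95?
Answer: 75303824/95 ≈ 7.9267e+5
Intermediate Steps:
x(J) = 1/(123 + J)
-25824/U(-180, -54) + (5012 - 1*2212)/x(160) = -25824/(-95) + (5012 - 1*2212)/(1/(123 + 160)) = -25824*(-1/95) + (5012 - 2212)/(1/283) = 25824/95 + 2800/(1/283) = 25824/95 + 2800*283 = 25824/95 + 792400 = 75303824/95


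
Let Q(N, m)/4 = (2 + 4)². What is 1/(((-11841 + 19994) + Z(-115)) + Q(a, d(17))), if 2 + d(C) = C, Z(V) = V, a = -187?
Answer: 1/8182 ≈ 0.00012222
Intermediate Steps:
d(C) = -2 + C
Q(N, m) = 144 (Q(N, m) = 4*(2 + 4)² = 4*6² = 4*36 = 144)
1/(((-11841 + 19994) + Z(-115)) + Q(a, d(17))) = 1/(((-11841 + 19994) - 115) + 144) = 1/((8153 - 115) + 144) = 1/(8038 + 144) = 1/8182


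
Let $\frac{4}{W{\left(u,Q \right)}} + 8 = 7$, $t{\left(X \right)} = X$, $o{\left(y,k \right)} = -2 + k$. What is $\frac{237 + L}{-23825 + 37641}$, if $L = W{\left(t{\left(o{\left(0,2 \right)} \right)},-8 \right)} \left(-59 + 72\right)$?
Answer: $\frac{185}{13816} \approx 0.01339$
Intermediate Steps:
$W{\left(u,Q \right)} = -4$ ($W{\left(u,Q \right)} = \frac{4}{-8 + 7} = \frac{4}{-1} = 4 \left(-1\right) = -4$)
$L = -52$ ($L = - 4 \left(-59 + 72\right) = \left(-4\right) 13 = -52$)
$\frac{237 + L}{-23825 + 37641} = \frac{237 - 52}{-23825 + 37641} = \frac{185}{13816}$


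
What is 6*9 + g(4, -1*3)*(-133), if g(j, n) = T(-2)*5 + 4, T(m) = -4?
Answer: 2182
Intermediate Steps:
g(j, n) = -16 (g(j, n) = -4*5 + 4 = -20 + 4 = -16)
6*9 + g(4, -1*3)*(-133) = 6*9 - 16*(-133) = 54 + 2128 = 2182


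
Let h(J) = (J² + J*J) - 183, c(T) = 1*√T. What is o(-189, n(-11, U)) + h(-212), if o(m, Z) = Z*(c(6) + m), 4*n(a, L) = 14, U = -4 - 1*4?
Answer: 178087/2 + 7*√6/2 ≈ 89052.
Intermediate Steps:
c(T) = √T
U = -8 (U = -4 - 4 = -8)
h(J) = -183 + 2*J² (h(J) = (J² + J²) - 183 = 2*J² - 183 = -183 + 2*J²)
n(a, L) = 7/2 (n(a, L) = (¼)*14 = 7/2)
o(m, Z) = Z*(m + √6) (o(m, Z) = Z*(√6 + m) = Z*(m + √6))
o(-189, n(-11, U)) + h(-212) = 7*(-189 + √6)/2 + (-183 + 2*(-212)²) = (-1323/2 + 7*√6/2) + (-183 + 2*44944) = (-1323/2 + 7*√6/2) + (-183 + 89888) = (-1323/2 + 7*√6/2) + 89705 = 178087/2 + 7*√6/2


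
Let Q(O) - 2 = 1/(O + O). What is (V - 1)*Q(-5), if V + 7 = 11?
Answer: 57/10 ≈ 5.7000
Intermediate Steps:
V = 4 (V = -7 + 11 = 4)
Q(O) = 2 + 1/(2*O) (Q(O) = 2 + 1/(O + O) = 2 + 1/(2*O))
(V - 1)*Q(-5) = (4 - 1)*(2 + (½)/(-5)) = 3*(2 + (½)*(-⅕)) = 3*(2 - ⅒) = 3*(19/10) = 57/10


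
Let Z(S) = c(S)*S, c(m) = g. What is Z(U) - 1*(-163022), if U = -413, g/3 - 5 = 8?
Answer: 146915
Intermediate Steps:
g = 39 (g = 15 + 3*8 = 15 + 24 = 39)
c(m) = 39
Z(S) = 39*S
Z(U) - 1*(-163022) = 39*(-413) - 1*(-163022) = -16107 + 163022 = 146915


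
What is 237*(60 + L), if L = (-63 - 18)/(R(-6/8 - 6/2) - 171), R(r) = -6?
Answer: 845379/59 ≈ 14328.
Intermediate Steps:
L = 27/59 (L = (-63 - 18)/(-6 - 171) = -81/(-177) = -81*(-1/177) = 27/59 ≈ 0.45763)
237*(60 + L) = 237*(60 + 27/59) = 237*(3567/59) = 845379/59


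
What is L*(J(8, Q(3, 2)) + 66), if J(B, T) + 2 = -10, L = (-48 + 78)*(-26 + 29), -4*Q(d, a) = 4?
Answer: 4860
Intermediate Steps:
Q(d, a) = -1 (Q(d, a) = -¼*4 = -1)
L = 90 (L = 30*3 = 90)
J(B, T) = -12 (J(B, T) = -2 - 10 = -12)
L*(J(8, Q(3, 2)) + 66) = 90*(-12 + 66) = 90*54 = 4860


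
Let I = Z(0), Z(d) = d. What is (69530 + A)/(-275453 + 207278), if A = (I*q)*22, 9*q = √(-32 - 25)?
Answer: -13906/13635 ≈ -1.0199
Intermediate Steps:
q = I*√57/9 (q = √(-32 - 25)/9 = √(-57)/9 = (I*√57)/9 = I*√57/9 ≈ 0.83887*I)
I = 0
A = 0 (A = (0*(I*√57/9))*22 = 0*22 = 0)
(69530 + A)/(-275453 + 207278) = (69530 + 0)/(-275453 + 207278) = 69530/(-68175) = 69530*(-1/68175) = -13906/13635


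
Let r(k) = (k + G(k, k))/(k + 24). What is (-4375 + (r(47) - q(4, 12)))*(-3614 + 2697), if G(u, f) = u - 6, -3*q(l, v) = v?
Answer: 284502001/71 ≈ 4.0071e+6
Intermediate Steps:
q(l, v) = -v/3
G(u, f) = -6 + u
r(k) = (-6 + 2*k)/(24 + k) (r(k) = (k + (-6 + k))/(k + 24) = (-6 + 2*k)/(24 + k))
(-4375 + (r(47) - q(4, 12)))*(-3614 + 2697) = (-4375 + (2*(-3 + 47)/(24 + 47) - (-1)*12/3))*(-3614 + 2697) = (-4375 + (2*44/71 - 1*(-4)))*(-917) = (-4375 + (2*(1/71)*44 + 4))*(-917) = (-4375 + (88/71 + 4))*(-917) = (-4375 + 372/71)*(-917) = -310253/71*(-917) = 284502001/71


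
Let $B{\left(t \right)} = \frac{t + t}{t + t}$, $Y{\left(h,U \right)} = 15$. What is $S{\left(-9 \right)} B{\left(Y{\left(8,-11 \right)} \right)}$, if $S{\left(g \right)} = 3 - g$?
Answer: $12$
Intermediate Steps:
$B{\left(t \right)} = 1$ ($B{\left(t \right)} = \frac{2 t}{2 t} = 2 t \frac{1}{2 t} = 1$)
$S{\left(-9 \right)} B{\left(Y{\left(8,-11 \right)} \right)} = \left(3 - -9\right) 1 = \left(3 + 9\right) 1 = 12 \cdot 1 = 12$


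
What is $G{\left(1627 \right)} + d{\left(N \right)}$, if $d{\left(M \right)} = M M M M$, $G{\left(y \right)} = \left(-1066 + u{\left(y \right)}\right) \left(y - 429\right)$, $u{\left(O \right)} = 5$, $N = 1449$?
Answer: $4408323088123$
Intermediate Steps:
$G{\left(y \right)} = 455169 - 1061 y$ ($G{\left(y \right)} = \left(-1066 + 5\right) \left(y - 429\right) = - 1061 \left(-429 + y\right) = 455169 - 1061 y$)
$d{\left(M \right)} = M^{4}$ ($d{\left(M \right)} = M^{2} M^{2} = M^{4}$)
$G{\left(1627 \right)} + d{\left(N \right)} = \left(455169 - 1726247\right) + 1449^{4} = \left(455169 - 1726247\right) + 4408324359201 = -1271078 + 4408324359201 = 4408323088123$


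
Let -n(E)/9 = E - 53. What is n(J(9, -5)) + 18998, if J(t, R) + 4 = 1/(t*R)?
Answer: 97556/5 ≈ 19511.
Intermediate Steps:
J(t, R) = -4 + 1/(R*t) (J(t, R) = -4 + 1/(t*R) = -4 + 1/(R*t))
n(E) = 477 - 9*E (n(E) = -9*(E - 53) = -9*(-53 + E) = 477 - 9*E)
n(J(9, -5)) + 18998 = (477 - 9*(-4 + 1/(-5*9))) + 18998 = (477 - 9*(-4 - ⅕*⅑)) + 18998 = (477 - 9*(-4 - 1/45)) + 18998 = (477 - 9*(-181/45)) + 18998 = (477 + 181/5) + 18998 = 2566/5 + 18998 = 97556/5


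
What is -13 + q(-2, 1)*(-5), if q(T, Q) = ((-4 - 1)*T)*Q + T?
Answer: -53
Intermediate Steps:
q(T, Q) = T - 5*Q*T (q(T, Q) = (-5*T)*Q + T = -5*Q*T + T = T - 5*Q*T)
-13 + q(-2, 1)*(-5) = -13 - 2*(1 - 5*1)*(-5) = -13 - 2*(1 - 5)*(-5) = -13 - 2*(-4)*(-5) = -13 + 8*(-5) = -13 - 40 = -53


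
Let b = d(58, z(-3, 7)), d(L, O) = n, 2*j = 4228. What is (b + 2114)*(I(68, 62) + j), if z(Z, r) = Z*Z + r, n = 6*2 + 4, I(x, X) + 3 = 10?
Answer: 4517730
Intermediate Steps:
I(x, X) = 7 (I(x, X) = -3 + 10 = 7)
j = 2114 (j = (½)*4228 = 2114)
n = 16 (n = 12 + 4 = 16)
z(Z, r) = r + Z² (z(Z, r) = Z² + r = r + Z²)
d(L, O) = 16
b = 16
(b + 2114)*(I(68, 62) + j) = (16 + 2114)*(7 + 2114) = 2130*2121 = 4517730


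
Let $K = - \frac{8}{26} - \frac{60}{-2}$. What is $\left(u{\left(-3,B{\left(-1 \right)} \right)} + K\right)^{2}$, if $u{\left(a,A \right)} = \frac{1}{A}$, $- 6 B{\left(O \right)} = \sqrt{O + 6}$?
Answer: $\frac{751064}{845} - \frac{4632 \sqrt{5}}{65} \approx 729.49$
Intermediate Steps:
$B{\left(O \right)} = - \frac{\sqrt{6 + O}}{6}$ ($B{\left(O \right)} = - \frac{\sqrt{O + 6}}{6} = - \frac{\sqrt{6 + O}}{6}$)
$K = \frac{386}{13}$ ($K = \left(-8\right) \frac{1}{26} - -30 = - \frac{4}{13} + 30 = \frac{386}{13} \approx 29.692$)
$\left(u{\left(-3,B{\left(-1 \right)} \right)} + K\right)^{2} = \left(\frac{1}{\left(- \frac{1}{6}\right) \sqrt{6 - 1}} + \frac{386}{13}\right)^{2} = \left(\frac{1}{\left(- \frac{1}{6}\right) \sqrt{5}} + \frac{386}{13}\right)^{2} = \left(- \frac{6 \sqrt{5}}{5} + \frac{386}{13}\right)^{2} = \left(\frac{386}{13} - \frac{6 \sqrt{5}}{5}\right)^{2}$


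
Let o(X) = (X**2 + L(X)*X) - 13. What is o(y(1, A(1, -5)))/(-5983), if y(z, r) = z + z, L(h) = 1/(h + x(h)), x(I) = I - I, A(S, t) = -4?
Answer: 8/5983 ≈ 0.0013371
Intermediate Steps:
x(I) = 0
L(h) = 1/h (L(h) = 1/(h + 0) = 1/h)
y(z, r) = 2*z
o(X) = -12 + X**2 (o(X) = (X**2 + X/X) - 13 = (X**2 + 1) - 13 = (1 + X**2) - 13 = -12 + X**2)
o(y(1, A(1, -5)))/(-5983) = (-12 + (2*1)**2)/(-5983) = (-12 + 2**2)*(-1/5983) = (-12 + 4)*(-1/5983) = -8*(-1/5983) = 8/5983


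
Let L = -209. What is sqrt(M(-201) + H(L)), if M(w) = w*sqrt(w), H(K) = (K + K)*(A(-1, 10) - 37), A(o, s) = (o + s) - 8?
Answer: sqrt(15048 - 201*I*sqrt(201)) ≈ 123.21 - 11.564*I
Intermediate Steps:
A(o, s) = -8 + o + s
H(K) = -72*K (H(K) = (K + K)*((-8 - 1 + 10) - 37) = (2*K)*(1 - 37) = (2*K)*(-36) = -72*K)
M(w) = w**(3/2)
sqrt(M(-201) + H(L)) = sqrt((-201)**(3/2) - 72*(-209)) = sqrt(-201*I*sqrt(201) + 15048) = sqrt(15048 - 201*I*sqrt(201))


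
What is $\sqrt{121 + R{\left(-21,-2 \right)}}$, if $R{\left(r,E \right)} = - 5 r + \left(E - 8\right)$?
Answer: $6 \sqrt{6} \approx 14.697$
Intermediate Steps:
$R{\left(r,E \right)} = -8 + E - 5 r$ ($R{\left(r,E \right)} = - 5 r + \left(-8 + E\right) = -8 + E - 5 r$)
$\sqrt{121 + R{\left(-21,-2 \right)}} = \sqrt{121 - -95} = \sqrt{121 + 95} = \sqrt{216} = 6 \sqrt{6}$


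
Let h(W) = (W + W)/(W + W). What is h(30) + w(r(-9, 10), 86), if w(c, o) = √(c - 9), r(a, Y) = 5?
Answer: 1 + 2*I ≈ 1.0 + 2.0*I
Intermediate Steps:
w(c, o) = √(-9 + c)
h(W) = 1 (h(W) = (2*W)/((2*W)) = (2*W)*(1/(2*W)) = 1)
h(30) + w(r(-9, 10), 86) = 1 + √(-9 + 5) = 1 + √(-4) = 1 + 2*I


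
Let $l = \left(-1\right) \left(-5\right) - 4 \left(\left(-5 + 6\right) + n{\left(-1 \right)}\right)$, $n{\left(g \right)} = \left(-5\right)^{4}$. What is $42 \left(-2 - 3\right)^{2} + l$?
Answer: $-1449$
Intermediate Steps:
$n{\left(g \right)} = 625$
$l = -2499$ ($l = \left(-1\right) \left(-5\right) - 4 \left(\left(-5 + 6\right) + 625\right) = 5 - 4 \left(1 + 625\right) = 5 - 2504 = -2499$)
$42 \left(-2 - 3\right)^{2} + l = 42 \left(-2 - 3\right)^{2} - 2499 = 42 \left(-5\right)^{2} - 2499 = 42 \cdot 25 - 2499 = 1050 - 2499 = -1449$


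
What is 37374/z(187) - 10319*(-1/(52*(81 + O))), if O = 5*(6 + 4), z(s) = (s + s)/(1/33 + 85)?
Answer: 119085272271/14012284 ≈ 8498.6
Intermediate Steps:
z(s) = 33*s/1403 (z(s) = (2*s)/(1/33 + 85) = (2*s)/(2806/33) = (2*s)*(33/2806) = 33*s/1403)
O = 50 (O = 5*10 = 50)
37374/z(187) - 10319*(-1/(52*(81 + O))) = 37374/(((33/1403)*187)) - 10319*(-1/(52*(81 + 50))) = 37374/(6171/1403) - 10319/((-52*131)) = 37374*(1403/6171) - 10319/(-6812) = 17478574/2057 - 10319*(-1/6812) = 17478574/2057 + 10319/6812 = 119085272271/14012284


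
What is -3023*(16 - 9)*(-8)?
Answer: 169288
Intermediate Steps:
-3023*(16 - 9)*(-8) = -21161*(-8) = -3023*(-56) = 169288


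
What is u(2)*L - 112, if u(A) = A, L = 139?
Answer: 166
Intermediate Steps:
u(2)*L - 112 = 2*139 - 112 = 278 - 112 = 166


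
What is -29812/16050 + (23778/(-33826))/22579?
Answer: -5692378223287/3064575981675 ≈ -1.8575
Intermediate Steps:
-29812/16050 + (23778/(-33826))/22579 = -29812*1/16050 + (23778*(-1/33826))*(1/22579) = -14906/8025 - 11889/16913*1/22579 = -14906/8025 - 11889/381878627 = -5692378223287/3064575981675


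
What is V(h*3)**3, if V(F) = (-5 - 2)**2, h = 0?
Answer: 117649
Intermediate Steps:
V(F) = 49 (V(F) = (-7)**2 = 49)
V(h*3)**3 = 49**3 = 117649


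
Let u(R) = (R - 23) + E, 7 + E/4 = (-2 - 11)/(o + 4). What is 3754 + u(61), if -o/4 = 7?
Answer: 22597/6 ≈ 3766.2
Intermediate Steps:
o = -28 (o = -4*7 = -28)
E = -155/6 (E = -28 + 4*((-2 - 11)/(-28 + 4)) = -28 + 4*(-13/(-24)) = -28 + 4*(-13*(-1/24)) = -28 + 4*(13/24) = -28 + 13/6 = -155/6 ≈ -25.833)
u(R) = -293/6 + R (u(R) = (R - 23) - 155/6 = (-23 + R) - 155/6 = -293/6 + R)
3754 + u(61) = 3754 + (-293/6 + 61) = 3754 + 73/6 = 22597/6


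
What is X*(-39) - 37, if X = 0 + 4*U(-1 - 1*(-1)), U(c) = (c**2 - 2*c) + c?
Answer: -37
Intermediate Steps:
U(c) = c**2 - c
X = 0 (X = 0 + 4*((-1 - 1*(-1))*(-1 + (-1 - 1*(-1)))) = 0 + 4*((-1 + 1)*(-1 + (-1 + 1))) = 0 + 4*(0*(-1 + 0)) = 0 + 4*(0*(-1)) = 0 + 4*0 = 0 + 0 = 0)
X*(-39) - 37 = 0*(-39) - 37 = 0 - 37 = -37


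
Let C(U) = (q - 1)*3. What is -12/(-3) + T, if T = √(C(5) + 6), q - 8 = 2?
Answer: 4 + √33 ≈ 9.7446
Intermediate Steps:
q = 10 (q = 8 + 2 = 10)
C(U) = 27 (C(U) = (10 - 1)*3 = 9*3 = 27)
T = √33 (T = √(27 + 6) = √33 ≈ 5.7446)
-12/(-3) + T = -12/(-3) + √33 = -⅓*(-12) + √33 = 4 + √33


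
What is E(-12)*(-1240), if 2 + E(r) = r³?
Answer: 2145200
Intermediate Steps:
E(r) = -2 + r³
E(-12)*(-1240) = (-2 + (-12)³)*(-1240) = (-2 - 1728)*(-1240) = -1730*(-1240) = 2145200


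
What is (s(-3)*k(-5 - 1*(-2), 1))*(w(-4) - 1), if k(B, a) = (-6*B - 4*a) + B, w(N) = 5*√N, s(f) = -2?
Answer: 22 - 220*I ≈ 22.0 - 220.0*I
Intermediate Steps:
k(B, a) = -5*B - 4*a
(s(-3)*k(-5 - 1*(-2), 1))*(w(-4) - 1) = (-2*(-5*(-5 - 1*(-2)) - 4*1))*(5*√(-4) - 1) = (-2*(-5*(-5 + 2) - 4))*(5*(2*I) - 1) = (-2*(-5*(-3) - 4))*(10*I - 1) = (-2*(15 - 4))*(-1 + 10*I) = (-2*11)*(-1 + 10*I) = -22*(-1 + 10*I) = 22 - 220*I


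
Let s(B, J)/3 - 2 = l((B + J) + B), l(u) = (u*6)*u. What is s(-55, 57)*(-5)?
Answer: -252840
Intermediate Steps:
l(u) = 6*u**2 (l(u) = (6*u)*u = 6*u**2)
s(B, J) = 6 + 18*(J + 2*B)**2 (s(B, J) = 6 + 3*(6*((B + J) + B)**2) = 6 + 3*(6*(J + 2*B)**2) = 6 + 18*(J + 2*B)**2)
s(-55, 57)*(-5) = (6 + 18*(57 + 2*(-55))**2)*(-5) = (6 + 18*(57 - 110)**2)*(-5) = (6 + 18*(-53)**2)*(-5) = (6 + 18*2809)*(-5) = (6 + 50562)*(-5) = 50568*(-5) = -252840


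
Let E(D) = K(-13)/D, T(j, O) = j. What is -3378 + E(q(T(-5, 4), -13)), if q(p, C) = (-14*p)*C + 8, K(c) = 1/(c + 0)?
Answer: -39610427/11726 ≈ -3378.0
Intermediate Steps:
K(c) = 1/c
q(p, C) = 8 - 14*C*p (q(p, C) = -14*C*p + 8 = 8 - 14*C*p)
E(D) = -1/(13*D) (E(D) = 1/((-13)*D) = -1/(13*D))
-3378 + E(q(T(-5, 4), -13)) = -3378 - 1/(13*(8 - 14*(-13)*(-5))) = -3378 - 1/(13*(8 - 910)) = -3378 - 1/13/(-902) = -3378 - 1/13*(-1/902) = -3378 + 1/11726 = -39610427/11726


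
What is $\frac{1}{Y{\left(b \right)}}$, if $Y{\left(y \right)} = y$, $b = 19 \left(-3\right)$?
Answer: $- \frac{1}{57} \approx -0.017544$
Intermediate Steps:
$b = -57$
$\frac{1}{Y{\left(b \right)}} = \frac{1}{-57} = - \frac{1}{57}$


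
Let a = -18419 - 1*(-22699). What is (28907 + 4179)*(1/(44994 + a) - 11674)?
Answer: -134027349275/347 ≈ -3.8625e+8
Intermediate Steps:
a = 4280 (a = -18419 + 22699 = 4280)
(28907 + 4179)*(1/(44994 + a) - 11674) = (28907 + 4179)*(1/(44994 + 4280) - 11674) = 33086*(1/49274 - 11674) = 33086*(-575224675/49274) = -134027349275/347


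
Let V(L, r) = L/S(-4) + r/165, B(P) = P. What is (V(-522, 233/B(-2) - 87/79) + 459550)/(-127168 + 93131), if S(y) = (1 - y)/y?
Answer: -11991336751/887344590 ≈ -13.514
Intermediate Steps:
S(y) = (1 - y)/y
V(L, r) = -4*L/5 + r/165 (V(L, r) = L/(((1 - 1*(-4))/(-4))) + r/165 = L/((-(1 + 4)/4)) + r*(1/165) = L/((-1/4*5)) + r/165 = L/(-5/4) + r/165 = L*(-4/5) + r/165 = -4*L/5 + r/165)
(V(-522, 233/B(-2) - 87/79) + 459550)/(-127168 + 93131) = ((-4/5*(-522) + (233/(-2) - 87/79)/165) + 459550)/(-127168 + 93131) = ((2088/5 + (233*(-1/2) - 87*1/79)/165) + 459550)/(-34037) = ((2088/5 + (-233/2 - 87/79)/165) + 459550)*(-1/34037) = ((2088/5 + (1/165)*(-18581/158)) + 459550)*(-1/34037) = ((2088/5 - 18581/26070) + 459550)*(-1/34037) = (10868251/26070 + 459550)*(-1/34037) = (11991336751/26070)*(-1/34037) = -11991336751/887344590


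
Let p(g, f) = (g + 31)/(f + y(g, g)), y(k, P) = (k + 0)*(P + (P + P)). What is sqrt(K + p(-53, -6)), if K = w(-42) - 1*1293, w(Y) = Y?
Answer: I*sqrt(94669361997)/8421 ≈ 36.538*I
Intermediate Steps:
K = -1335 (K = -42 - 1*1293 = -42 - 1293 = -1335)
y(k, P) = 3*P*k (y(k, P) = k*(P + 2*P) = k*(3*P) = 3*P*k)
p(g, f) = (31 + g)/(f + 3*g**2) (p(g, f) = (g + 31)/(f + 3*g*g) = (31 + g)/(f + 3*g**2))
sqrt(K + p(-53, -6)) = sqrt(-1335 + (31 - 53)/(-6 + 3*(-53)**2)) = sqrt(-1335 - 22/(-6 + 3*2809)) = sqrt(-1335 - 22/(-6 + 8427)) = sqrt(-1335 - 22/8421) = sqrt(-11242057/8421) = I*sqrt(94669361997)/8421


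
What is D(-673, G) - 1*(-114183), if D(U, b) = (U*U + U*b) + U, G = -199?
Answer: 700366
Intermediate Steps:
D(U, b) = U + U² + U*b (D(U, b) = (U² + U*b) + U = U + U² + U*b)
D(-673, G) - 1*(-114183) = -673*(1 - 673 - 199) - 1*(-114183) = -673*(-871) + 114183 = 586183 + 114183 = 700366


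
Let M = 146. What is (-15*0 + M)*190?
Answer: 27740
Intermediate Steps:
(-15*0 + M)*190 = (-15*0 + 146)*190 = (0 + 146)*190 = 146*190 = 27740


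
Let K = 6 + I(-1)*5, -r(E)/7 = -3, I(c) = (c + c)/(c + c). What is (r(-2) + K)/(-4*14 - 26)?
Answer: -16/41 ≈ -0.39024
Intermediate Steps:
I(c) = 1 (I(c) = (2*c)/((2*c)) = (2*c)*(1/(2*c)) = 1)
r(E) = 21 (r(E) = -7*(-3) = 21)
K = 11 (K = 6 + 1*5 = 6 + 5 = 11)
(r(-2) + K)/(-4*14 - 26) = (21 + 11)/(-4*14 - 26) = 32/(-56 - 26) = 32/(-82) = -1/82*32 = -16/41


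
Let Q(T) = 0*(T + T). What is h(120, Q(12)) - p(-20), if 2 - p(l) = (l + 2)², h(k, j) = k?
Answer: 442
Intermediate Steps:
Q(T) = 0 (Q(T) = 0*(2*T) = 0)
p(l) = 2 - (2 + l)² (p(l) = 2 - (l + 2)² = 2 - (2 + l)²)
h(120, Q(12)) - p(-20) = 120 - (2 - (2 - 20)²) = 120 - (2 - 1*(-18)²) = 120 - (2 - 1*324) = 120 - (2 - 324) = 120 - 1*(-322) = 120 + 322 = 442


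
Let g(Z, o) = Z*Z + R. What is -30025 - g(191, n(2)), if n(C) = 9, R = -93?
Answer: -66413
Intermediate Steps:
g(Z, o) = -93 + Z² (g(Z, o) = Z*Z - 93 = Z² - 93 = -93 + Z²)
-30025 - g(191, n(2)) = -30025 - (-93 + 191²) = -30025 - (-93 + 36481) = -30025 - 1*36388 = -30025 - 36388 = -66413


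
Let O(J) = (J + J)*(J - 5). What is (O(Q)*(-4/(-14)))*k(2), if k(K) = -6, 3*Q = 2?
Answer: 208/21 ≈ 9.9048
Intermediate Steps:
Q = ⅔ (Q = (⅓)*2 = ⅔ ≈ 0.66667)
O(J) = 2*J*(-5 + J) (O(J) = (2*J)*(-5 + J) = 2*J*(-5 + J))
(O(Q)*(-4/(-14)))*k(2) = ((2*(⅔)*(-5 + ⅔))*(-4/(-14)))*(-6) = ((2*(⅔)*(-13/3))*(-4*(-1/14)))*(-6) = -52/9*2/7*(-6) = -104/63*(-6) = 208/21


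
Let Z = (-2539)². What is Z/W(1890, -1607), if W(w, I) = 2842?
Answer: 6446521/2842 ≈ 2268.3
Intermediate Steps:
Z = 6446521
Z/W(1890, -1607) = 6446521/2842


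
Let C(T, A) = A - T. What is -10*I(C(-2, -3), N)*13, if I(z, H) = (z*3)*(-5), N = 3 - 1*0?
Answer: -1950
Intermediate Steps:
N = 3 (N = 3 + 0 = 3)
I(z, H) = -15*z (I(z, H) = (3*z)*(-5) = -15*z)
-10*I(C(-2, -3), N)*13 = -10*(-15*(-3 - 1*(-2)))*13 = -10*(-15*(-3 + 2))*13 = -10*(-15*(-1))*13 = -10*15*13 = -150*13 = -1*1950 = -1950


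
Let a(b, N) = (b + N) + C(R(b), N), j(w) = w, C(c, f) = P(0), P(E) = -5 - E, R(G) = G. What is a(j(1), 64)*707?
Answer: 42420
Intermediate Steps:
C(c, f) = -5 (C(c, f) = -5 - 1*0 = -5 + 0 = -5)
a(b, N) = -5 + N + b (a(b, N) = (b + N) - 5 = (N + b) - 5 = -5 + N + b)
a(j(1), 64)*707 = (-5 + 64 + 1)*707 = 60*707 = 42420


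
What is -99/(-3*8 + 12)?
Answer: 33/4 ≈ 8.2500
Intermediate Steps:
-99/(-3*8 + 12) = -99/(-24 + 12) = -99/(-12) = -99*(-1/12) = 33/4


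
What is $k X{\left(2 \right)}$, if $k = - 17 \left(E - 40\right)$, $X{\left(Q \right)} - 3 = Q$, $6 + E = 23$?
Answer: $1955$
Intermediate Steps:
$E = 17$ ($E = -6 + 23 = 17$)
$X{\left(Q \right)} = 3 + Q$
$k = 391$ ($k = - 17 \left(17 - 40\right) = \left(-17\right) \left(-23\right) = 391$)
$k X{\left(2 \right)} = 391 \left(3 + 2\right) = 391 \cdot 5 = 1955$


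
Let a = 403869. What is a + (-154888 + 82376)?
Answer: 331357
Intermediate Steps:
a + (-154888 + 82376) = 403869 + (-154888 + 82376) = 403869 - 72512 = 331357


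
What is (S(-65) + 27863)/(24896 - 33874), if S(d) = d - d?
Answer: -27863/8978 ≈ -3.1035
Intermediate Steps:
S(d) = 0
(S(-65) + 27863)/(24896 - 33874) = (0 + 27863)/(24896 - 33874) = 27863/(-8978) = 27863*(-1/8978) = -27863/8978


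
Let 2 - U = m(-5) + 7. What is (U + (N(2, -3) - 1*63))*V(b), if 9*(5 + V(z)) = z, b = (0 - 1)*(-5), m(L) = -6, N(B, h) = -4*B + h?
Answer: 2920/9 ≈ 324.44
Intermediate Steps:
N(B, h) = h - 4*B
b = 5 (b = -1*(-5) = 5)
V(z) = -5 + z/9
U = 1 (U = 2 - (-6 + 7) = 2 - 1*1 = 2 - 1 = 1)
(U + (N(2, -3) - 1*63))*V(b) = (1 + ((-3 - 4*2) - 1*63))*(-5 + (⅑)*5) = (1 + ((-3 - 8) - 63))*(-5 + 5/9) = (1 + (-11 - 63))*(-40/9) = (1 - 74)*(-40/9) = -73*(-40/9) = 2920/9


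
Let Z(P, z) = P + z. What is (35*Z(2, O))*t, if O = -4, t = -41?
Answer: 2870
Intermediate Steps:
(35*Z(2, O))*t = (35*(2 - 4))*(-41) = (35*(-2))*(-41) = -70*(-41) = 2870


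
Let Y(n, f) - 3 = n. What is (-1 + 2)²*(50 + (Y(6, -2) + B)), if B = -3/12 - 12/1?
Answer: 187/4 ≈ 46.750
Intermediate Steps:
Y(n, f) = 3 + n
B = -49/4 (B = -3*1/12 - 12*1 = -¼ - 12 = -49/4 ≈ -12.250)
(-1 + 2)²*(50 + (Y(6, -2) + B)) = (-1 + 2)²*(50 + ((3 + 6) - 49/4)) = 1²*(50 + (9 - 49/4)) = 1*(50 - 13/4) = 1*(187/4) = 187/4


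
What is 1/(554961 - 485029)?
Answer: 1/69932 ≈ 1.4300e-5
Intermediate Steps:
1/(554961 - 485029) = 1/69932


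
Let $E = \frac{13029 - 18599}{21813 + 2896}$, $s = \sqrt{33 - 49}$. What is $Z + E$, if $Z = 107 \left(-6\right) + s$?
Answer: $- \frac{15868748}{24709} + 4 i \approx -642.23 + 4.0 i$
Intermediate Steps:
$s = 4 i$ ($s = \sqrt{-16} = 4 i \approx 4.0 i$)
$E = - \frac{5570}{24709} \approx -0.22542$
$Z = -642 + 4 i$ ($Z = 107 \left(-6\right) + 4 i = -642 + 4 i \approx -642.0 + 4.0 i$)
$Z + E = \left(-642 + 4 i\right) - \frac{5570}{24709} = - \frac{15868748}{24709} + 4 i$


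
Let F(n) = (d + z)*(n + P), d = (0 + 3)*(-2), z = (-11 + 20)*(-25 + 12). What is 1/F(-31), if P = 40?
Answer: -1/1107 ≈ -0.00090334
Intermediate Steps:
z = -117 (z = 9*(-13) = -117)
d = -6 (d = 3*(-2) = -6)
F(n) = -4920 - 123*n (F(n) = (-6 - 117)*(n + 40) = -123*(40 + n) = -4920 - 123*n)
1/F(-31) = 1/(-4920 - 123*(-31)) = 1/(-4920 + 3813) = 1/(-1107) = -1/1107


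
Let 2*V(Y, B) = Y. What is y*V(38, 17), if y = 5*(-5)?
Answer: -475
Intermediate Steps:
V(Y, B) = Y/2
y = -25
y*V(38, 17) = -25*38/2 = -25*19 = -475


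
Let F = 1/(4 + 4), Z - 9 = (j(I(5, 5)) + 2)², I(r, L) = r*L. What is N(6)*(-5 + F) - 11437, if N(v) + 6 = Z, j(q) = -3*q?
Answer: -74861/2 ≈ -37431.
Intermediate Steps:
I(r, L) = L*r
Z = 5338 (Z = 9 + (-15*5 + 2)² = 9 + (-3*25 + 2)² = 9 + (-75 + 2)² = 9 + (-73)² = 9 + 5329 = 5338)
F = ⅛ (F = 1/8 = ⅛ ≈ 0.12500)
N(v) = 5332 (N(v) = -6 + 5338 = 5332)
N(6)*(-5 + F) - 11437 = 5332*(-5 + ⅛) - 11437 = 5332*(-39/8) - 11437 = -51987/2 - 11437 = -74861/2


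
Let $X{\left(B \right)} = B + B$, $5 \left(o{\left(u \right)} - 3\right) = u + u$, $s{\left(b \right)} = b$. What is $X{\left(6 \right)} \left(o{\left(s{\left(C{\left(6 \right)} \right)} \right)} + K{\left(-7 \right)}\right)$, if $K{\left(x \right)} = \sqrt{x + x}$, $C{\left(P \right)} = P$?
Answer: $\frac{324}{5} + 12 i \sqrt{14} \approx 64.8 + 44.9 i$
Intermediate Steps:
$K{\left(x \right)} = \sqrt{2} \sqrt{x}$ ($K{\left(x \right)} = \sqrt{2 x} = \sqrt{2} \sqrt{x}$)
$o{\left(u \right)} = 3 + \frac{2 u}{5}$ ($o{\left(u \right)} = 3 + \frac{u + u}{5} = 3 + \frac{2 u}{5}$)
$X{\left(B \right)} = 2 B$
$X{\left(6 \right)} \left(o{\left(s{\left(C{\left(6 \right)} \right)} \right)} + K{\left(-7 \right)}\right) = 2 \cdot 6 \left(\left(3 + \frac{2}{5} \cdot 6\right) + \sqrt{2} \sqrt{-7}\right) = 12 \left(\left(3 + \frac{12}{5}\right) + \sqrt{2} i \sqrt{7}\right) = 12 \left(\frac{27}{5} + i \sqrt{14}\right) = \frac{324}{5} + 12 i \sqrt{14}$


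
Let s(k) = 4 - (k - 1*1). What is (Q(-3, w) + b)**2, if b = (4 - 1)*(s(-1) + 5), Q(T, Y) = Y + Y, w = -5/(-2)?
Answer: 1444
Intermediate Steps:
w = 5/2 (w = -5*(-1/2) = 5/2 ≈ 2.5000)
Q(T, Y) = 2*Y
s(k) = 5 - k (s(k) = 4 - (k - 1) = 4 - (-1 + k) = 4 + (1 - k) = 5 - k)
b = 33 (b = (4 - 1)*((5 - 1*(-1)) + 5) = 3*((5 + 1) + 5) = 3*(6 + 5) = 3*11 = 33)
(Q(-3, w) + b)**2 = (2*(5/2) + 33)**2 = (5 + 33)**2 = 38**2 = 1444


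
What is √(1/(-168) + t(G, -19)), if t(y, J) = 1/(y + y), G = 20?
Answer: √210/105 ≈ 0.13801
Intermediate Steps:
t(y, J) = 1/(2*y)
√(1/(-168) + t(G, -19)) = √(1/(-168) + (½)/20) = √(-1/168 + (½)*(1/20)) = √(-1/168 + 1/40) = √(2/105) = √210/105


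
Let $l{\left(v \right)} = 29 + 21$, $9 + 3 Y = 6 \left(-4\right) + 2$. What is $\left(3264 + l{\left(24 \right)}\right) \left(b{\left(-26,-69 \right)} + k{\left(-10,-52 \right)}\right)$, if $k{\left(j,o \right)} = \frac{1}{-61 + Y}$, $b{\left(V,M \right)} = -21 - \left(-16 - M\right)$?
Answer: $- \frac{26245223}{107} \approx -2.4528 \cdot 10^{5}$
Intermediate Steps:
$b{\left(V,M \right)} = -5 + M$ ($b{\left(V,M \right)} = -21 + \left(16 + M\right) = -5 + M$)
$Y = - \frac{31}{3}$ ($Y = -3 + \frac{6 \left(-4\right) + 2}{3} = -3 + \frac{-24 + 2}{3} = -3 + \frac{1}{3} \left(-22\right) = -3 - \frac{22}{3} = - \frac{31}{3} \approx -10.333$)
$l{\left(v \right)} = 50$
$k{\left(j,o \right)} = - \frac{3}{214}$ ($k{\left(j,o \right)} = \frac{1}{-61 - \frac{31}{3}} = \frac{1}{- \frac{214}{3}} = - \frac{3}{214}$)
$\left(3264 + l{\left(24 \right)}\right) \left(b{\left(-26,-69 \right)} + k{\left(-10,-52 \right)}\right) = \left(3264 + 50\right) \left(\left(-5 - 69\right) - \frac{3}{214}\right) = 3314 \left(-74 - \frac{3}{214}\right) = 3314 \left(- \frac{15839}{214}\right) = - \frac{26245223}{107}$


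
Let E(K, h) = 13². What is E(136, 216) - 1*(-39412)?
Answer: 39581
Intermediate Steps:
E(K, h) = 169
E(136, 216) - 1*(-39412) = 169 - 1*(-39412) = 169 + 39412 = 39581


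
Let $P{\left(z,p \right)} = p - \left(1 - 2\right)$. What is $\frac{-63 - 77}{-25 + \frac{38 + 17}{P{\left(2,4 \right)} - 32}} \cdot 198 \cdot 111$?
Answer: $\frac{8307684}{73} \approx 1.138 \cdot 10^{5}$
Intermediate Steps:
$P{\left(z,p \right)} = 1 + p$ ($P{\left(z,p \right)} = p - \left(1 - 2\right) = p - -1 = p + 1 = 1 + p$)
$\frac{-63 - 77}{-25 + \frac{38 + 17}{P{\left(2,4 \right)} - 32}} \cdot 198 \cdot 111 = \frac{-63 - 77}{-25 + \frac{38 + 17}{\left(1 + 4\right) - 32}} \cdot 198 \cdot 111 = - \frac{140}{-25 + \frac{55}{5 - 32}} \cdot 198 \cdot 111 = - \frac{140}{-25 + \frac{55}{-27}} \cdot 198 \cdot 111 = - \frac{140}{-25 + 55 \left(- \frac{1}{27}\right)} 198 \cdot 111 = - \frac{140}{-25 - \frac{55}{27}} \cdot 198 \cdot 111 = - \frac{140}{- \frac{730}{27}} \cdot 198 \cdot 111 = \left(-140\right) \left(- \frac{27}{730}\right) 198 \cdot 111 = \frac{378}{73} \cdot 198 \cdot 111 = \frac{74844}{73} \cdot 111 = \frac{8307684}{73}$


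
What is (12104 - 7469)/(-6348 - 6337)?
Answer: -927/2537 ≈ -0.36539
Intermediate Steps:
(12104 - 7469)/(-6348 - 6337) = 4635/(-12685) = 4635*(-1/12685) = -927/2537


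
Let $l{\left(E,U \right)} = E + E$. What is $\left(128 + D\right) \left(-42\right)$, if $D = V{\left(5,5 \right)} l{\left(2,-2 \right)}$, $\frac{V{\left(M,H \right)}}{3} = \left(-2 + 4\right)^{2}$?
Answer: $-7392$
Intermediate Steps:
$V{\left(M,H \right)} = 12$ ($V{\left(M,H \right)} = 3 \left(-2 + 4\right)^{2} = 3 \cdot 2^{2} = 3 \cdot 4 = 12$)
$l{\left(E,U \right)} = 2 E$
$D = 48$ ($D = 12 \cdot 2 \cdot 2 = 12 \cdot 4 = 48$)
$\left(128 + D\right) \left(-42\right) = \left(128 + 48\right) \left(-42\right) = 176 \left(-42\right) = -7392$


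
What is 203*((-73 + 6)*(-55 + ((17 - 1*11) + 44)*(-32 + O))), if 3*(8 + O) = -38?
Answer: 109692065/3 ≈ 3.6564e+7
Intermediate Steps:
O = -62/3 (O = -8 + (⅓)*(-38) = -8 - 38/3 = -62/3 ≈ -20.667)
203*((-73 + 6)*(-55 + ((17 - 1*11) + 44)*(-32 + O))) = 203*((-73 + 6)*(-55 + ((17 - 1*11) + 44)*(-32 - 62/3))) = 203*(-67*(-55 + ((17 - 11) + 44)*(-158/3))) = 203*(-67*(-55 + (6 + 44)*(-158/3))) = 203*(-67*(-55 + 50*(-158/3))) = 203*(-67*(-55 - 7900/3)) = 203*(-67*(-8065/3)) = 203*(540355/3) = 109692065/3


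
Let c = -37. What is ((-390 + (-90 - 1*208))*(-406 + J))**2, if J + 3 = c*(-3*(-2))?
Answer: 188467120384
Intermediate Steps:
J = -225 (J = -3 - (-111)*(-2) = -3 - 37*6 = -3 - 222 = -225)
((-390 + (-90 - 1*208))*(-406 + J))**2 = ((-390 + (-90 - 1*208))*(-406 - 225))**2 = ((-390 + (-90 - 208))*(-631))**2 = ((-390 - 298)*(-631))**2 = (-688*(-631))**2 = 434128**2 = 188467120384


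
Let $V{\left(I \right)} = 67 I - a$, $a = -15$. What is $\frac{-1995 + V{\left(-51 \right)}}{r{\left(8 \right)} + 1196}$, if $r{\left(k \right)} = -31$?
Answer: $- \frac{5397}{1165} \approx -4.6326$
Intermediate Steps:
$V{\left(I \right)} = 15 + 67 I$ ($V{\left(I \right)} = 67 I - -15 = 67 I + 15 = 15 + 67 I$)
$\frac{-1995 + V{\left(-51 \right)}}{r{\left(8 \right)} + 1196} = \frac{-1995 + \left(15 + 67 \left(-51\right)\right)}{-31 + 1196} = \frac{-1995 + \left(15 - 3417\right)}{1165} = \left(-1995 - 3402\right) \frac{1}{1165} = \left(-5397\right) \frac{1}{1165} = - \frac{5397}{1165}$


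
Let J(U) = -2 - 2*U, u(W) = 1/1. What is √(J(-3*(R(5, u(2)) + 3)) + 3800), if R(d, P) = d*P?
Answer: √3846 ≈ 62.016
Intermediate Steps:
u(W) = 1
R(d, P) = P*d
√(J(-3*(R(5, u(2)) + 3)) + 3800) = √((-2 - (-6)*(1*5 + 3)) + 3800) = √((-2 - (-6)*(5 + 3)) + 3800) = √((-2 - (-6)*8) + 3800) = √((-2 - 2*(-24)) + 3800) = √((-2 + 48) + 3800) = √(46 + 3800) = √3846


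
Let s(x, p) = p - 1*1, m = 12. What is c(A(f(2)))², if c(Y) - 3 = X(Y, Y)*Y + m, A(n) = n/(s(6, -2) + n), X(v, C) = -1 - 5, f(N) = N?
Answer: 729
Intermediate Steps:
X(v, C) = -6
s(x, p) = -1 + p (s(x, p) = p - 1 = -1 + p)
A(n) = n/(-3 + n) (A(n) = n/((-1 - 2) + n) = n/(-3 + n))
c(Y) = 15 - 6*Y (c(Y) = 3 + (-6*Y + 12) = 3 + (12 - 6*Y) = 15 - 6*Y)
c(A(f(2)))² = (15 - 12/(-3 + 2))² = (15 - 12/(-1))² = (15 - 12*(-1))² = (15 - 6*(-2))² = (15 + 12)² = 27² = 729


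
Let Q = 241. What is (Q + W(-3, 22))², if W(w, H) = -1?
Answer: 57600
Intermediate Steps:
(Q + W(-3, 22))² = (241 - 1)² = 240² = 57600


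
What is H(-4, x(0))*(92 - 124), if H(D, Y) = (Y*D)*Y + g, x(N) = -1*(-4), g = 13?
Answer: 1632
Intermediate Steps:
x(N) = 4
H(D, Y) = 13 + D*Y² (H(D, Y) = (Y*D)*Y + 13 = (D*Y)*Y + 13 = D*Y² + 13 = 13 + D*Y²)
H(-4, x(0))*(92 - 124) = (13 - 4*4²)*(92 - 124) = (13 - 4*16)*(-32) = (13 - 64)*(-32) = -51*(-32) = 1632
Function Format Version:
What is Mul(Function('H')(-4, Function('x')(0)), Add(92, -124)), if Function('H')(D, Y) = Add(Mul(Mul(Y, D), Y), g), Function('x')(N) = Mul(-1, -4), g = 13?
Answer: 1632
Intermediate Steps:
Function('x')(N) = 4
Function('H')(D, Y) = Add(13, Mul(D, Pow(Y, 2))) (Function('H')(D, Y) = Add(Mul(Mul(Y, D), Y), 13) = Add(Mul(Mul(D, Y), Y), 13) = Add(Mul(D, Pow(Y, 2)), 13) = Add(13, Mul(D, Pow(Y, 2))))
Mul(Function('H')(-4, Function('x')(0)), Add(92, -124)) = Mul(Add(13, Mul(-4, Pow(4, 2))), Add(92, -124)) = Mul(Add(13, Mul(-4, 16)), -32) = Mul(Add(13, -64), -32) = Mul(-51, -32) = 1632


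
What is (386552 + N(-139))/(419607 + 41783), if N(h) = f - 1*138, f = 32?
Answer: 193223/230695 ≈ 0.83757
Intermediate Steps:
N(h) = -106 (N(h) = 32 - 1*138 = 32 - 138 = -106)
(386552 + N(-139))/(419607 + 41783) = (386552 - 106)/(419607 + 41783) = 386446/461390 = 386446*(1/461390) = 193223/230695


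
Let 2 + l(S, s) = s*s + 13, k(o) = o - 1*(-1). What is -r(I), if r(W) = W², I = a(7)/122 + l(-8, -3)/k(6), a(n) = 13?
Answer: -6405961/729316 ≈ -8.7835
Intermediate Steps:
k(o) = 1 + o (k(o) = o + 1 = 1 + o)
l(S, s) = 11 + s² (l(S, s) = -2 + (s*s + 13) = -2 + (s² + 13) = -2 + (13 + s²) = 11 + s²)
I = 2531/854 (I = 13/122 + (11 + (-3)²)/(1 + 6) = 13*(1/122) + (11 + 9)/7 = 13/122 + 20*(⅐) = 13/122 + 20/7 = 2531/854 ≈ 2.9637)
-r(I) = -(2531/854)² = -1*6405961/729316 = -6405961/729316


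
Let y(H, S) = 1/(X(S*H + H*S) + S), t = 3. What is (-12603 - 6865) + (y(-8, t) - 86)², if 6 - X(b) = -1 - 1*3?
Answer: -2042403/169 ≈ -12085.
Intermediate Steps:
X(b) = 10 (X(b) = 6 - (-1 - 1*3) = 6 - (-1 - 3) = 6 - 1*(-4) = 6 + 4 = 10)
y(H, S) = 1/(10 + S)
(-12603 - 6865) + (y(-8, t) - 86)² = (-12603 - 6865) + (1/(10 + 3) - 86)² = -19468 + (1/13 - 86)² = -19468 + (-1117/13)² = -19468 + 1247689/169 = -2042403/169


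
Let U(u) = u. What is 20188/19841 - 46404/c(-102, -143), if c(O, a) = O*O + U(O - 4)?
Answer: -356402870/102161309 ≈ -3.4886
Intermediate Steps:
c(O, a) = -4 + O + O² (c(O, a) = O*O + (O - 4) = O² + (-4 + O) = -4 + O + O²)
20188/19841 - 46404/c(-102, -143) = 20188/19841 - 46404/(-4 - 102 + (-102)²) = 20188*(1/19841) - 46404/(-4 - 102 + 10404) = 20188/19841 - 46404/10298 = 20188/19841 - 46404*1/10298 = 20188/19841 - 23202/5149 = -356402870/102161309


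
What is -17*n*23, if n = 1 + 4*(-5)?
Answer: 7429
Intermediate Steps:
n = -19 (n = 1 - 20 = -19)
-17*n*23 = -17*(-19)*23 = 323*23 = 7429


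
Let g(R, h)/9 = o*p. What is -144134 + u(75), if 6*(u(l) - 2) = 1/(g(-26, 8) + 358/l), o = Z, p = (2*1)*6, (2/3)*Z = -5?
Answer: -17408839513/120784 ≈ -1.4413e+5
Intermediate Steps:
Z = -15/2 (Z = (3/2)*(-5) = -15/2 ≈ -7.5000)
p = 12 (p = 2*6 = 12)
o = -15/2 ≈ -7.5000
g(R, h) = -810 (g(R, h) = 9*(-15/2*12) = 9*(-90) = -810)
u(l) = 2 + 1/(6*(-810 + 358/l))
-144134 + u(75) = -144134 + (-4296 + 9719*75)/(12*(-179 + 405*75)) = -144134 + (-4296 + 728925)/(12*(-179 + 30375)) = -144134 + (1/12)*724629/30196 = -144134 + (1/12)*(1/30196)*724629 = -144134 + 241543/120784 = -17408839513/120784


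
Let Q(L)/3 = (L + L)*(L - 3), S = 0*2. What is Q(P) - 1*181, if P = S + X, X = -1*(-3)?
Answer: -181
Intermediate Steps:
X = 3
S = 0
P = 3 (P = 0 + 3 = 3)
Q(L) = 6*L*(-3 + L) (Q(L) = 3*((L + L)*(L - 3)) = 3*((2*L)*(-3 + L)) = 3*(2*L*(-3 + L)) = 6*L*(-3 + L))
Q(P) - 1*181 = 6*3*(-3 + 3) - 1*181 = 6*3*0 - 181 = 0 - 181 = -181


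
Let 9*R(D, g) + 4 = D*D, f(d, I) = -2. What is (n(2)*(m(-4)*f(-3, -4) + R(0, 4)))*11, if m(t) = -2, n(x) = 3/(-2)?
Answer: -176/3 ≈ -58.667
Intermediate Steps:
n(x) = -3/2 (n(x) = 3*(-1/2) = -3/2)
R(D, g) = -4/9 + D**2/9 (R(D, g) = -4/9 + (D*D)/9 = -4/9 + D**2/9)
(n(2)*(m(-4)*f(-3, -4) + R(0, 4)))*11 = -3*(-2*(-2) + (-4/9 + (1/9)*0**2))/2*11 = -3*(4 + (-4/9 + (1/9)*0))/2*11 = -3*(4 + (-4/9 + 0))/2*11 = -3*(4 - 4/9)/2*11 = -3/2*32/9*11 = -16/3*11 = -176/3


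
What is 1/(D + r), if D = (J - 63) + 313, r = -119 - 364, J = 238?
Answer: ⅕ ≈ 0.20000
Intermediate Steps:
r = -483
D = 488 (D = (238 - 63) + 313 = 175 + 313 = 488)
1/(D + r) = 1/(488 - 483) = 1/5 = ⅕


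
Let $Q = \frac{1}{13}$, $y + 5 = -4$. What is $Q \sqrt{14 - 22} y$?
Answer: $- \frac{18 i \sqrt{2}}{13} \approx - 1.9581 i$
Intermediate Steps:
$y = -9$ ($y = -5 - 4 = -9$)
$Q = \frac{1}{13} \approx 0.076923$
$Q \sqrt{14 - 22} y = \frac{\sqrt{14 - 22}}{13} \left(-9\right) = \frac{\sqrt{-8}}{13} \left(-9\right) = \frac{2 i \sqrt{2}}{13} \left(-9\right) = - \frac{18 i \sqrt{2}}{13}$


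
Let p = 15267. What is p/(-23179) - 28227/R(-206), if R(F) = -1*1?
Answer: 654258366/23179 ≈ 28226.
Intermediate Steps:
R(F) = -1
p/(-23179) - 28227/R(-206) = 15267/(-23179) - 28227/(-1) = 15267*(-1/23179) - 28227*(-1) = -15267/23179 + 28227 = 654258366/23179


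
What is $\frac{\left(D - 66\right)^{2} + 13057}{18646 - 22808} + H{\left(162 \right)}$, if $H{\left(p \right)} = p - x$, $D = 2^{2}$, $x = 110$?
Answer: $\frac{199523}{4162} \approx 47.939$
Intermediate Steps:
$D = 4$
$H{\left(p \right)} = -110 + p$ ($H{\left(p \right)} = p - 110 = -110 + p$)
$\frac{\left(D - 66\right)^{2} + 13057}{18646 - 22808} + H{\left(162 \right)} = \frac{\left(4 - 66\right)^{2} + 13057}{18646 - 22808} + \left(-110 + 162\right) = \frac{\left(-62\right)^{2} + 13057}{-4162} + 52 = \left(3844 + 13057\right) \left(- \frac{1}{4162}\right) + 52 = 16901 \left(- \frac{1}{4162}\right) + 52 = - \frac{16901}{4162} + 52 = \frac{199523}{4162}$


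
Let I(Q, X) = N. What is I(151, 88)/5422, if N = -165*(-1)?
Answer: 165/5422 ≈ 0.030432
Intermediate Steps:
N = 165
I(Q, X) = 165
I(151, 88)/5422 = 165/5422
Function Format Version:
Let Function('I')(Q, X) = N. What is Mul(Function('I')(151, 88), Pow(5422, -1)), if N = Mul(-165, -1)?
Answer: Rational(165, 5422) ≈ 0.030432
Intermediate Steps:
N = 165
Function('I')(Q, X) = 165
Mul(Function('I')(151, 88), Pow(5422, -1)) = Mul(165, Pow(5422, -1)) = Mul(165, Rational(1, 5422)) = Rational(165, 5422)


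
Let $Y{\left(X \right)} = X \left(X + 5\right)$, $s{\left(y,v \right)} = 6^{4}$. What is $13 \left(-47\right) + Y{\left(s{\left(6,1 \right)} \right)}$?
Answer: $1685485$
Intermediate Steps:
$s{\left(y,v \right)} = 1296$
$Y{\left(X \right)} = X \left(5 + X\right)$
$13 \left(-47\right) + Y{\left(s{\left(6,1 \right)} \right)} = 13 \left(-47\right) + 1296 \left(5 + 1296\right) = -611 + 1296 \cdot 1301 = -611 + 1686096 = 1685485$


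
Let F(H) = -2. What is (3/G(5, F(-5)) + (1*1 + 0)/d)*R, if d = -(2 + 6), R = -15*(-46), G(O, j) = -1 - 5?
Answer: -1725/4 ≈ -431.25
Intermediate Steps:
G(O, j) = -6
R = 690
d = -8 (d = -1*8 = -8)
(3/G(5, F(-5)) + (1*1 + 0)/d)*R = (3/(-6) + (1*1 + 0)/(-8))*690 = (3*(-⅙) + (1 + 0)*(-⅛))*690 = (-½ + 1*(-⅛))*690 = (-½ - ⅛)*690 = -5/8*690 = -1725/4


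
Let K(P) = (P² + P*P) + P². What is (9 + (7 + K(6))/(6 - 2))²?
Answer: 22801/16 ≈ 1425.1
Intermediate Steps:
K(P) = 3*P² (K(P) = (P² + P²) + P² = 2*P² + P² = 3*P²)
(9 + (7 + K(6))/(6 - 2))² = (9 + (7 + 3*6²)/(6 - 2))² = (9 + (7 + 3*36)/4)² = (9 + (7 + 108)*(¼))² = (9 + 115*(¼))² = (9 + 115/4)² = (151/4)² = 22801/16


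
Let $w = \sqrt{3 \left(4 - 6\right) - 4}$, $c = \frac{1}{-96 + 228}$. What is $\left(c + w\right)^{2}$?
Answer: $- \frac{174239}{17424} + \frac{i \sqrt{10}}{66} \approx -9.9999 + 0.047913 i$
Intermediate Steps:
$c = \frac{1}{132} \approx 0.0075758$
$w = i \sqrt{10}$ ($w = \sqrt{3 \left(-2\right) - 4} = \sqrt{-6 - 4} = \sqrt{-10} = i \sqrt{10} \approx 3.1623 i$)
$\left(c + w\right)^{2} = \left(\frac{1}{132} + i \sqrt{10}\right)^{2}$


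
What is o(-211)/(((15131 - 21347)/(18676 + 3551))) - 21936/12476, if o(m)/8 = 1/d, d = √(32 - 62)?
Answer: -5484/3119 + 7409*I*√30/7770 ≈ -1.7583 + 5.2227*I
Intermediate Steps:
d = I*√30 (d = √(-30) = I*√30 ≈ 5.4772*I)
o(m) = -4*I*√30/15 (o(m) = 8/((I*√30)) = 8*(-I*√30/30) = -4*I*√30/15)
o(-211)/(((15131 - 21347)/(18676 + 3551))) - 21936/12476 = (-4*I*√30/15)/(((15131 - 21347)/(18676 + 3551))) - 21936/12476 = (-4*I*√30/15)/((-6216/22227)) - 21936*1/12476 = (-4*I*√30/15)/((-6216*1/22227)) - 5484/3119 = (-4*I*√30/15)/(-2072/7409) - 5484/3119 = -4*I*√30/15*(-7409/2072) - 5484/3119 = 7409*I*√30/7770 - 5484/3119 = -5484/3119 + 7409*I*√30/7770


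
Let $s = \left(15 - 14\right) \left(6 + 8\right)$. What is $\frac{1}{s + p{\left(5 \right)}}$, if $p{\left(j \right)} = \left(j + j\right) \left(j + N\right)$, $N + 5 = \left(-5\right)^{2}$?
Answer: $\frac{1}{264} \approx 0.0037879$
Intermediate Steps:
$N = 20$ ($N = -5 + \left(-5\right)^{2} = -5 + 25 = 20$)
$p{\left(j \right)} = 2 j \left(20 + j\right)$ ($p{\left(j \right)} = \left(j + j\right) \left(j + 20\right) = 2 j \left(20 + j\right)$)
$s = 14$ ($s = 1 \cdot 14 = 14$)
$\frac{1}{s + p{\left(5 \right)}} = \frac{1}{14 + 2 \cdot 5 \left(20 + 5\right)} = \frac{1}{14 + 2 \cdot 5 \cdot 25} = \frac{1}{14 + 250} = \frac{1}{264}$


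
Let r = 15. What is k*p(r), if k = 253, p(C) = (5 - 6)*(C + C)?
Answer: -7590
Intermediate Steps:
p(C) = -2*C
k*p(r) = 253*(-2*15) = 253*(-30) = -7590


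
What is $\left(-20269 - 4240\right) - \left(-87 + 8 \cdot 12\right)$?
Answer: $-24518$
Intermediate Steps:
$\left(-20269 - 4240\right) - \left(-87 + 8 \cdot 12\right) = -24509 - \left(-87 + 96\right) = -24509 - 9 = -24518$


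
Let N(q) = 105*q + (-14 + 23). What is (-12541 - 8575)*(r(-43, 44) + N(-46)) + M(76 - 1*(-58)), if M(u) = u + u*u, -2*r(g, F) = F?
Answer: 102282878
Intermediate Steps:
r(g, F) = -F/2
N(q) = 9 + 105*q (N(q) = 105*q + 9 = 9 + 105*q)
M(u) = u + u**2
(-12541 - 8575)*(r(-43, 44) + N(-46)) + M(76 - 1*(-58)) = (-12541 - 8575)*(-1/2*44 + (9 + 105*(-46))) + (76 - 1*(-58))*(1 + (76 - 1*(-58))) = -21116*(-22 + (9 - 4830)) + (76 + 58)*(1 + (76 + 58)) = -21116*(-22 - 4821) + 134*(1 + 134) = -21116*(-4843) + 134*135 = 102264788 + 18090 = 102282878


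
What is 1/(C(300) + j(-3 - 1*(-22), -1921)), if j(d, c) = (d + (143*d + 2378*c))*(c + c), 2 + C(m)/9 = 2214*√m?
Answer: 8770137233/153830614111748971178 - 49815*√3/76915307055874485589 ≈ 5.7011e-11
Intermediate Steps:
C(m) = -18 + 19926*√m (C(m) = -18 + 9*(2214*√m) = -18 + 19926*√m)
j(d, c) = 2*c*(144*d + 2378*c) (j(d, c) = (144*d + 2378*c)*(2*c) = 2*c*(144*d + 2378*c))
1/(C(300) + j(-3 - 1*(-22), -1921)) = 1/((-18 + 19926*√300) + 4*(-1921)*(72*(-3 - 1*(-22)) + 1189*(-1921))) = 1/((-18 + 19926*(10*√3)) + 4*(-1921)*(72*(-3 + 22) - 2284069)) = 1/((-18 + 199260*√3) + 4*(-1921)*(72*19 - 2284069)) = 1/((-18 + 199260*√3) + 4*(-1921)*(1368 - 2284069)) = 1/((-18 + 199260*√3) + 4*(-1921)*(-2282701)) = 1/((-18 + 199260*√3) + 17540274484) = 1/(17540274466 + 199260*√3)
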